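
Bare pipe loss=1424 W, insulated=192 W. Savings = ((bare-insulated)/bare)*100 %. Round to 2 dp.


Savings = ((1424-192)/1424)*100 = 86.52 %

86.52 %


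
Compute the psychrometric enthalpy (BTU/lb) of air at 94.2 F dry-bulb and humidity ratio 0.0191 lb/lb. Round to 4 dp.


h = 0.24*94.2 + 0.0191*(1061+0.444*94.2) = 43.6720 BTU/lb

43.6720 BTU/lb


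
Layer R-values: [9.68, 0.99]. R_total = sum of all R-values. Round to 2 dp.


R_total = 9.68 + 0.99 = 10.67

10.67


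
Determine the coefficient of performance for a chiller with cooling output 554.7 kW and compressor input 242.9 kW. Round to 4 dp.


COP = 554.7 / 242.9 = 2.2837

2.2837


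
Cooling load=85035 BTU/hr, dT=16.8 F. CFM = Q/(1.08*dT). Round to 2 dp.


CFM = 85035 / (1.08 * 16.8) = 4686.67

4686.67 CFM


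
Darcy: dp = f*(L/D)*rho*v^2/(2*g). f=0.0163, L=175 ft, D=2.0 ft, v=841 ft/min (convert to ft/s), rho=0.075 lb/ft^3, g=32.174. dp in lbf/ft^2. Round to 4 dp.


v_fps = 841/60 = 14.0167 ft/s
dp = 0.0163*(175/2.0)*0.075*14.0167^2/(2*32.174) = 0.3266 lbf/ft^2

0.3266 lbf/ft^2


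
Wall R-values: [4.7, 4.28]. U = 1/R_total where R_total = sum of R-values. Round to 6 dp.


R_total = 4.7 + 4.28 = 8.98
U = 1/8.98 = 0.111359

0.111359


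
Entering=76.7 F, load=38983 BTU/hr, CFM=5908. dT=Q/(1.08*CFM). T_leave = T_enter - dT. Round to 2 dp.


dT = 38983/(1.08*5908) = 6.1096
T_leave = 76.7 - 6.1096 = 70.59 F

70.59 F


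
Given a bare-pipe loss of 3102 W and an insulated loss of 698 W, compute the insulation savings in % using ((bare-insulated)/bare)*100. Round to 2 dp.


Savings = ((3102-698)/3102)*100 = 77.50 %

77.50 %


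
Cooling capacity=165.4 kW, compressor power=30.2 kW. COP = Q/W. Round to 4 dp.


COP = 165.4 / 30.2 = 5.4768

5.4768


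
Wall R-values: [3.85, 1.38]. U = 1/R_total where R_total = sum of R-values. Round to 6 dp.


R_total = 3.85 + 1.38 = 5.23
U = 1/5.23 = 0.191205

0.191205


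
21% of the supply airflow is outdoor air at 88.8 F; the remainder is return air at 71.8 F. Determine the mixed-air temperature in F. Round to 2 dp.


T_mix = 0.21*88.8 + 0.79*71.8 = 75.37 F

75.37 F


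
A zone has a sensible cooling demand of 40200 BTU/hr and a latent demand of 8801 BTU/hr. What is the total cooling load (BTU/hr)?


Qt = 40200 + 8801 = 49001 BTU/hr

49001 BTU/hr


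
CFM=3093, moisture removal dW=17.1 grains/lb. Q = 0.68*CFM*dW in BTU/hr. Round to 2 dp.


Q = 0.68 * 3093 * 17.1 = 35965.40 BTU/hr

35965.40 BTU/hr


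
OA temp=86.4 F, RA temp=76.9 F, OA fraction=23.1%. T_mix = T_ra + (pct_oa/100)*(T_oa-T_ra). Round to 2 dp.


T_mix = 76.9 + (23.1/100)*(86.4-76.9) = 79.09 F

79.09 F


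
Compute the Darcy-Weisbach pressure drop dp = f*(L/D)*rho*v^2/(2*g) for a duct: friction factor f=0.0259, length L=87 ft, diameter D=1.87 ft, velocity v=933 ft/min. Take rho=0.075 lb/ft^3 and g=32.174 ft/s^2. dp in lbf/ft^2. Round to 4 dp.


v_fps = 933/60 = 15.55 ft/s
dp = 0.0259*(87/1.87)*0.075*15.55^2/(2*32.174) = 0.3396 lbf/ft^2

0.3396 lbf/ft^2


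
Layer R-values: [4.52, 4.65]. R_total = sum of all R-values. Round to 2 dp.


R_total = 4.52 + 4.65 = 9.17

9.17


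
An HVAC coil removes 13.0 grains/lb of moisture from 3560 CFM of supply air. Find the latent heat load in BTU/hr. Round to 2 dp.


Q = 0.68 * 3560 * 13.0 = 31470.40 BTU/hr

31470.40 BTU/hr


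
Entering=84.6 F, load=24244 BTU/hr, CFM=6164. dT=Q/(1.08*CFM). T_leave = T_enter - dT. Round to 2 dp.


dT = 24244/(1.08*6164) = 3.6418
T_leave = 84.6 - 3.6418 = 80.96 F

80.96 F


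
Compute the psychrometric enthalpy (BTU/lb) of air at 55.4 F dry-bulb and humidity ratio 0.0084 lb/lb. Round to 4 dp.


h = 0.24*55.4 + 0.0084*(1061+0.444*55.4) = 22.4150 BTU/lb

22.4150 BTU/lb


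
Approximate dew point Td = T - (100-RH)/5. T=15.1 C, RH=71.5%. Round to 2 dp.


Td = 15.1 - (100-71.5)/5 = 9.40 C

9.40 C


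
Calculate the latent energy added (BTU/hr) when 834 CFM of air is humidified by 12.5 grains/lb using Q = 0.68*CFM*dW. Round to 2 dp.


Q = 0.68 * 834 * 12.5 = 7089.00 BTU/hr

7089.00 BTU/hr


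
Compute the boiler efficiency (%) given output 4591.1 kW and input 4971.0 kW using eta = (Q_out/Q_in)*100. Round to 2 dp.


eta = (4591.1/4971.0)*100 = 92.36 %

92.36 %


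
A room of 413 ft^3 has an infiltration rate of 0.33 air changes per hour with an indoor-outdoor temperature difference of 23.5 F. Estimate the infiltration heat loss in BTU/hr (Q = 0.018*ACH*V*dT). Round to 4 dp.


Q = 0.018 * 0.33 * 413 * 23.5 = 57.6507 BTU/hr

57.6507 BTU/hr


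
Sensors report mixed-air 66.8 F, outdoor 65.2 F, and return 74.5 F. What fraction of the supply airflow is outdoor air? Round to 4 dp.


frac = (66.8 - 74.5) / (65.2 - 74.5) = 0.8280

0.8280


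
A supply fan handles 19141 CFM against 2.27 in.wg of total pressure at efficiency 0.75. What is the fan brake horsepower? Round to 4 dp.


BHP = 19141 * 2.27 / (6356 * 0.75) = 9.1148 hp

9.1148 hp


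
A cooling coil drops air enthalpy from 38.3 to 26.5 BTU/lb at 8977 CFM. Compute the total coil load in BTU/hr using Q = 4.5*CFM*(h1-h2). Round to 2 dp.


Q = 4.5 * 8977 * (38.3 - 26.5) = 476678.70 BTU/hr

476678.70 BTU/hr


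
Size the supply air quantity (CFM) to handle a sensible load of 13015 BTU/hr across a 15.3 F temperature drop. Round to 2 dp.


CFM = 13015 / (1.08 * 15.3) = 787.64

787.64 CFM


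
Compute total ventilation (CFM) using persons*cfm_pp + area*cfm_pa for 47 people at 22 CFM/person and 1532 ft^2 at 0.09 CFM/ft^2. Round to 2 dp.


Total = 47*22 + 1532*0.09 = 1171.88 CFM

1171.88 CFM


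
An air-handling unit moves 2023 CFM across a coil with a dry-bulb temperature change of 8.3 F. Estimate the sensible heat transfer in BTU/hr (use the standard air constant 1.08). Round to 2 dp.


Q = 1.08 * 2023 * 8.3 = 18134.17 BTU/hr

18134.17 BTU/hr


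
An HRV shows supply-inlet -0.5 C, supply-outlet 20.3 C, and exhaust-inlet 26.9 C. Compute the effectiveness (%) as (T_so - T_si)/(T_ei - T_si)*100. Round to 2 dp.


eff = (20.3-(-0.5))/(26.9-(-0.5))*100 = 75.91 %

75.91 %


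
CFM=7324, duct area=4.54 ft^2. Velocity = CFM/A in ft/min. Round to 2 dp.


V = 7324 / 4.54 = 1613.22 ft/min

1613.22 ft/min


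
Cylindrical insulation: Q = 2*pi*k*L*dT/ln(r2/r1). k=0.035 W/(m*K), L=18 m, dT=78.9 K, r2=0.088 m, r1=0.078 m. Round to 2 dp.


Q = 2*pi*0.035*18*78.9/ln(0.088/0.078) = 2589.10 W

2589.10 W


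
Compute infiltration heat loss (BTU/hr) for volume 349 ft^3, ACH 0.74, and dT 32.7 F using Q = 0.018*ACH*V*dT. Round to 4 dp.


Q = 0.018 * 0.74 * 349 * 32.7 = 152.0118 BTU/hr

152.0118 BTU/hr


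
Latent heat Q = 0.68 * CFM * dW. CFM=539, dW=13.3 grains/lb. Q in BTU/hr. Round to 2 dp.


Q = 0.68 * 539 * 13.3 = 4874.72 BTU/hr

4874.72 BTU/hr


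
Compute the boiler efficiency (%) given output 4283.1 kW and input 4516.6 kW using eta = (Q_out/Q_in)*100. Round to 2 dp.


eta = (4283.1/4516.6)*100 = 94.83 %

94.83 %


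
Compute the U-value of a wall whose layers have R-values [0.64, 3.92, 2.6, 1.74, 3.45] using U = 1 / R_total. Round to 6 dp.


R_total = 0.64 + 3.92 + 2.6 + 1.74 + 3.45 = 12.35
U = 1/12.35 = 0.080972

0.080972


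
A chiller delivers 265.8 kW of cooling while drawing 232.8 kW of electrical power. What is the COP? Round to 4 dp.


COP = 265.8 / 232.8 = 1.1418

1.1418


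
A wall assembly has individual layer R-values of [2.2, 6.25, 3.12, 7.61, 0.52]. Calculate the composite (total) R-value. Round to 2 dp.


R_total = 2.2 + 6.25 + 3.12 + 7.61 + 0.52 = 19.70

19.70


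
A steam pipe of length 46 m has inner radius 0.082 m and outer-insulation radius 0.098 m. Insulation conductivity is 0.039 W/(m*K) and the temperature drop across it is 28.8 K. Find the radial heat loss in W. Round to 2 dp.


Q = 2*pi*0.039*46*28.8/ln(0.098/0.082) = 1821.25 W

1821.25 W


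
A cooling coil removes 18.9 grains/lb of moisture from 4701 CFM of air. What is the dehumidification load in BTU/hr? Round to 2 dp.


Q = 0.68 * 4701 * 18.9 = 60417.25 BTU/hr

60417.25 BTU/hr


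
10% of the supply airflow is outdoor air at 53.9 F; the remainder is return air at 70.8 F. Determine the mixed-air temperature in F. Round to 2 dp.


T_mix = 0.1*53.9 + 0.9*70.8 = 69.11 F

69.11 F


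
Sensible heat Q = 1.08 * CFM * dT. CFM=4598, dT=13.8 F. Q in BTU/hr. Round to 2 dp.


Q = 1.08 * 4598 * 13.8 = 68528.59 BTU/hr

68528.59 BTU/hr


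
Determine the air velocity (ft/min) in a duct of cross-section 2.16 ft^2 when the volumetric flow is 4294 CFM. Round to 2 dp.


V = 4294 / 2.16 = 1987.96 ft/min

1987.96 ft/min


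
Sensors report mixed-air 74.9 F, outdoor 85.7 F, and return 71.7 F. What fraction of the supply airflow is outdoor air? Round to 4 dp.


frac = (74.9 - 71.7) / (85.7 - 71.7) = 0.2286

0.2286


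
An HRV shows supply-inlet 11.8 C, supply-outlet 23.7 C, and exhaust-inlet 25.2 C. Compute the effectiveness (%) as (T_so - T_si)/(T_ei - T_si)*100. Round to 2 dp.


eff = (23.7-11.8)/(25.2-11.8)*100 = 88.81 %

88.81 %


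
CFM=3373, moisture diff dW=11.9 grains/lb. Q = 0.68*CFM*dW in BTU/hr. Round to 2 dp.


Q = 0.68 * 3373 * 11.9 = 27294.32 BTU/hr

27294.32 BTU/hr


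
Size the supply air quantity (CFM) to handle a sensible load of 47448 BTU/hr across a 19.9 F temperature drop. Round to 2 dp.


CFM = 47448 / (1.08 * 19.9) = 2207.71

2207.71 CFM


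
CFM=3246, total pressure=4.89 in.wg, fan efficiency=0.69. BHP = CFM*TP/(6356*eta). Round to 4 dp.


BHP = 3246 * 4.89 / (6356 * 0.69) = 3.6193 hp

3.6193 hp


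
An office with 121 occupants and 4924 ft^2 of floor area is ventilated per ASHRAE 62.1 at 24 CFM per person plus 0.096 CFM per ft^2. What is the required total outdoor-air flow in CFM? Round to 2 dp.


Total = 121*24 + 4924*0.096 = 3376.70 CFM

3376.70 CFM


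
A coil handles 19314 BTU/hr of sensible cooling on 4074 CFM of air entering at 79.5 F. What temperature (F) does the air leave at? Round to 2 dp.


dT = 19314/(1.08*4074) = 4.3896
T_leave = 79.5 - 4.3896 = 75.11 F

75.11 F


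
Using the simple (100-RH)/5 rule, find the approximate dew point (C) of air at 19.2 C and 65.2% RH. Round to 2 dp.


Td = 19.2 - (100-65.2)/5 = 12.24 C

12.24 C


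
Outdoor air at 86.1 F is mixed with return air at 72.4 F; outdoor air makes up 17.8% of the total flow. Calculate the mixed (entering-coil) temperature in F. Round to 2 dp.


T_mix = 72.4 + (17.8/100)*(86.1-72.4) = 74.84 F

74.84 F


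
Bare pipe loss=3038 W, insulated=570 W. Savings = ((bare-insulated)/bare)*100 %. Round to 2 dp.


Savings = ((3038-570)/3038)*100 = 81.24 %

81.24 %


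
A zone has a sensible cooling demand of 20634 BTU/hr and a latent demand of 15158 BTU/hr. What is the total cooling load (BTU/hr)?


Qt = 20634 + 15158 = 35792 BTU/hr

35792 BTU/hr


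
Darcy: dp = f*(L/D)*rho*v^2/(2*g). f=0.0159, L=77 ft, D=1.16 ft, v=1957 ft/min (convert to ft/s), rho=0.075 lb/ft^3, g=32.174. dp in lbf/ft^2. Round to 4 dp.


v_fps = 1957/60 = 32.6167 ft/s
dp = 0.0159*(77/1.16)*0.075*32.6167^2/(2*32.174) = 1.3087 lbf/ft^2

1.3087 lbf/ft^2


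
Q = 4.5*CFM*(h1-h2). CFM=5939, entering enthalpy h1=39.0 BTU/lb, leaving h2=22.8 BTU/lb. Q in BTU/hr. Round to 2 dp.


Q = 4.5 * 5939 * (39.0 - 22.8) = 432953.10 BTU/hr

432953.10 BTU/hr


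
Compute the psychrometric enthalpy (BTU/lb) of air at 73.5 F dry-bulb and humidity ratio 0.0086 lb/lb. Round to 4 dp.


h = 0.24*73.5 + 0.0086*(1061+0.444*73.5) = 27.0453 BTU/lb

27.0453 BTU/lb


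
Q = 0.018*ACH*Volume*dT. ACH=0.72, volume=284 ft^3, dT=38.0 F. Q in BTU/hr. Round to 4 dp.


Q = 0.018 * 0.72 * 284 * 38.0 = 139.8643 BTU/hr

139.8643 BTU/hr


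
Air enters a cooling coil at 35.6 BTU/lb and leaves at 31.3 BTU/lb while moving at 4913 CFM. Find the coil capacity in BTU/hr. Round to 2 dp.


Q = 4.5 * 4913 * (35.6 - 31.3) = 95066.55 BTU/hr

95066.55 BTU/hr


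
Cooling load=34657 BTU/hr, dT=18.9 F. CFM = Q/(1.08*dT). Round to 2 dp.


CFM = 34657 / (1.08 * 18.9) = 1697.87

1697.87 CFM


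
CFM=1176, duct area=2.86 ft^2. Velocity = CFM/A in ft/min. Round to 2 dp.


V = 1176 / 2.86 = 411.19 ft/min

411.19 ft/min


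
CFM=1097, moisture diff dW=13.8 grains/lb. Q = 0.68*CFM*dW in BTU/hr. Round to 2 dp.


Q = 0.68 * 1097 * 13.8 = 10294.25 BTU/hr

10294.25 BTU/hr


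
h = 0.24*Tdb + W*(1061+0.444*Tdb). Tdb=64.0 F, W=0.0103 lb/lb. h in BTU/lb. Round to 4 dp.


h = 0.24*64.0 + 0.0103*(1061+0.444*64.0) = 26.5810 BTU/lb

26.5810 BTU/lb


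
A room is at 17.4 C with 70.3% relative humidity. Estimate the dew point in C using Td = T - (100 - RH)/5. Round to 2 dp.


Td = 17.4 - (100-70.3)/5 = 11.46 C

11.46 C


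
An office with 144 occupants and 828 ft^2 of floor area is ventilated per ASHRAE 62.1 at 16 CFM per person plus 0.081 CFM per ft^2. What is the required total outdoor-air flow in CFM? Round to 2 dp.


Total = 144*16 + 828*0.081 = 2371.07 CFM

2371.07 CFM


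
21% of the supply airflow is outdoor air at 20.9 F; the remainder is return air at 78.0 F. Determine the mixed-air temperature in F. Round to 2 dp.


T_mix = 0.21*20.9 + 0.79*78.0 = 66.01 F

66.01 F


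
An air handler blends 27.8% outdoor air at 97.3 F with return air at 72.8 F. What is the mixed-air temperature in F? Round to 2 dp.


T_mix = 72.8 + (27.8/100)*(97.3-72.8) = 79.61 F

79.61 F


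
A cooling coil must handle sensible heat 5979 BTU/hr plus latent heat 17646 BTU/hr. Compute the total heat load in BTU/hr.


Qt = 5979 + 17646 = 23625 BTU/hr

23625 BTU/hr


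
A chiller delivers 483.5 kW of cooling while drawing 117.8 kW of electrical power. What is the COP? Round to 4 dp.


COP = 483.5 / 117.8 = 4.1044

4.1044


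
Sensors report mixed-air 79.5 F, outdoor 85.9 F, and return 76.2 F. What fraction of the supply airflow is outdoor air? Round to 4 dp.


frac = (79.5 - 76.2) / (85.9 - 76.2) = 0.3402

0.3402


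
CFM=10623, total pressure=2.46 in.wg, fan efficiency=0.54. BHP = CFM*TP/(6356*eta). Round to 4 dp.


BHP = 10623 * 2.46 / (6356 * 0.54) = 7.6139 hp

7.6139 hp


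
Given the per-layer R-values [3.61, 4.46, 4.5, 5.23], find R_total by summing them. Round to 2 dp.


R_total = 3.61 + 4.46 + 4.5 + 5.23 = 17.80

17.80


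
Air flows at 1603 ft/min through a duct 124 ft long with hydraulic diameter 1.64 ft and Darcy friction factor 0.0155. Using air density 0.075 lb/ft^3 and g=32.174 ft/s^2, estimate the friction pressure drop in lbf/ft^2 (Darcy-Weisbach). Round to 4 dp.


v_fps = 1603/60 = 26.7167 ft/s
dp = 0.0155*(124/1.64)*0.075*26.7167^2/(2*32.174) = 0.9750 lbf/ft^2

0.9750 lbf/ft^2


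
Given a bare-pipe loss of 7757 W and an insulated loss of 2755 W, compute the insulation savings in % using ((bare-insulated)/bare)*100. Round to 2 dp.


Savings = ((7757-2755)/7757)*100 = 64.48 %

64.48 %


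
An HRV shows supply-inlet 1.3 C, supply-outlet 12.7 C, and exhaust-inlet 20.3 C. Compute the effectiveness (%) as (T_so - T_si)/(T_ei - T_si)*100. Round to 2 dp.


eff = (12.7-1.3)/(20.3-1.3)*100 = 60.00 %

60.00 %


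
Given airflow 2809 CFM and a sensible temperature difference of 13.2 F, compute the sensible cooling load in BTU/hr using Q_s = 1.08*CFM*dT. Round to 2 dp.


Q = 1.08 * 2809 * 13.2 = 40045.10 BTU/hr

40045.10 BTU/hr


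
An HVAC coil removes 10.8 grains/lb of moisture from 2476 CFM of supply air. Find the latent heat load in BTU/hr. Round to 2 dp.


Q = 0.68 * 2476 * 10.8 = 18183.74 BTU/hr

18183.74 BTU/hr


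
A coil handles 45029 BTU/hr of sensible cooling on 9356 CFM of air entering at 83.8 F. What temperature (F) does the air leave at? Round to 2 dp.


dT = 45029/(1.08*9356) = 4.4563
T_leave = 83.8 - 4.4563 = 79.34 F

79.34 F


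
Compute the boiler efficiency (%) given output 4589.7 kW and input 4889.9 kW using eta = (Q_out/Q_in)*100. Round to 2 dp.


eta = (4589.7/4889.9)*100 = 93.86 %

93.86 %


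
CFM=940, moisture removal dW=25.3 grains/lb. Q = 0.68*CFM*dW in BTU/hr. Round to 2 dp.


Q = 0.68 * 940 * 25.3 = 16171.76 BTU/hr

16171.76 BTU/hr


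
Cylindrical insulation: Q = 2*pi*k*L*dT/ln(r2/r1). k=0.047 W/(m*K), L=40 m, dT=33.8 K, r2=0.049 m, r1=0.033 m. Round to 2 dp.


Q = 2*pi*0.047*40*33.8/ln(0.049/0.033) = 1009.98 W

1009.98 W


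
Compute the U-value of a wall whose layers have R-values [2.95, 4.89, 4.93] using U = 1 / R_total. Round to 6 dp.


R_total = 2.95 + 4.89 + 4.93 = 12.77
U = 1/12.77 = 0.078309

0.078309


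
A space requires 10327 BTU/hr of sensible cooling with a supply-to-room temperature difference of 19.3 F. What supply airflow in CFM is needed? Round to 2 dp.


CFM = 10327 / (1.08 * 19.3) = 495.44

495.44 CFM


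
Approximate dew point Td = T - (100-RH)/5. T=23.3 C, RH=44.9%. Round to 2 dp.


Td = 23.3 - (100-44.9)/5 = 12.28 C

12.28 C


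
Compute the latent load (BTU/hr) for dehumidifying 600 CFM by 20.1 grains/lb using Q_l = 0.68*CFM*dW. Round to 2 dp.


Q = 0.68 * 600 * 20.1 = 8200.80 BTU/hr

8200.80 BTU/hr


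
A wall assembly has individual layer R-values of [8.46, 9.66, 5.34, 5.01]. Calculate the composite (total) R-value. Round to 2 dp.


R_total = 8.46 + 9.66 + 5.34 + 5.01 = 28.47

28.47


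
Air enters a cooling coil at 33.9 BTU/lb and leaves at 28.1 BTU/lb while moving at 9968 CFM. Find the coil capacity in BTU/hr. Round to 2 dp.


Q = 4.5 * 9968 * (33.9 - 28.1) = 260164.80 BTU/hr

260164.80 BTU/hr


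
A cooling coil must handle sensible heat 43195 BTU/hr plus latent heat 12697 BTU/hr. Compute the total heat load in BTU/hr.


Qt = 43195 + 12697 = 55892 BTU/hr

55892 BTU/hr


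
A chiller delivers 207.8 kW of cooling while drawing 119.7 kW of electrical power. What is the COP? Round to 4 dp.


COP = 207.8 / 119.7 = 1.7360

1.7360


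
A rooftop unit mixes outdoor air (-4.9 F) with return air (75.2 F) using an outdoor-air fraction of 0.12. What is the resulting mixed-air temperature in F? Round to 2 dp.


T_mix = 0.12*(-4.9) + 0.88*75.2 = 65.59 F

65.59 F


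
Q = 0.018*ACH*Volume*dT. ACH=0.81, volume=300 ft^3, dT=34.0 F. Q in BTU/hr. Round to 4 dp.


Q = 0.018 * 0.81 * 300 * 34.0 = 148.7160 BTU/hr

148.7160 BTU/hr


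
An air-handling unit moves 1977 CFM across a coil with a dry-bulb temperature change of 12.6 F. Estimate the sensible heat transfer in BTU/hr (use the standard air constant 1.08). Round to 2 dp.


Q = 1.08 * 1977 * 12.6 = 26903.02 BTU/hr

26903.02 BTU/hr


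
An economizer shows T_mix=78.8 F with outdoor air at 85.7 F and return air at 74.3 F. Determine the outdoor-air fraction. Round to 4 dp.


frac = (78.8 - 74.3) / (85.7 - 74.3) = 0.3947

0.3947


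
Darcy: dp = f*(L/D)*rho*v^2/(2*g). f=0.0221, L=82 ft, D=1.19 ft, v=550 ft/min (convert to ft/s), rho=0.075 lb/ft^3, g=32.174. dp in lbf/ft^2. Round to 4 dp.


v_fps = 550/60 = 9.1667 ft/s
dp = 0.0221*(82/1.19)*0.075*9.1667^2/(2*32.174) = 0.1491 lbf/ft^2

0.1491 lbf/ft^2


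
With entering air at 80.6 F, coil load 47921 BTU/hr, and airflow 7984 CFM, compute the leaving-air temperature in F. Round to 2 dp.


dT = 47921/(1.08*7984) = 5.5575
T_leave = 80.6 - 5.5575 = 75.04 F

75.04 F


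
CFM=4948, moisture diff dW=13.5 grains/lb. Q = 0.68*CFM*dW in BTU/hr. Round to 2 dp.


Q = 0.68 * 4948 * 13.5 = 45422.64 BTU/hr

45422.64 BTU/hr


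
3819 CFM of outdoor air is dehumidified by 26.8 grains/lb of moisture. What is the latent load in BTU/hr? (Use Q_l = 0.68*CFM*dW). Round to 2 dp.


Q = 0.68 * 3819 * 26.8 = 69597.46 BTU/hr

69597.46 BTU/hr


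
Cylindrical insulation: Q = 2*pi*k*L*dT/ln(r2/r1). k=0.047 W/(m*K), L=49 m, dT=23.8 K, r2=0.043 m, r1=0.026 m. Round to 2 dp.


Q = 2*pi*0.047*49*23.8/ln(0.043/0.026) = 684.53 W

684.53 W


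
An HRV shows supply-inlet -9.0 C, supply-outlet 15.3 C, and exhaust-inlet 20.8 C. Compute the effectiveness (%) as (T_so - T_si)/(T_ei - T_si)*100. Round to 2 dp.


eff = (15.3-(-9.0))/(20.8-(-9.0))*100 = 81.54 %

81.54 %


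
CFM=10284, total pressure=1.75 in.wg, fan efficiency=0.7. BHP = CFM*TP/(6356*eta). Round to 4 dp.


BHP = 10284 * 1.75 / (6356 * 0.7) = 4.0450 hp

4.0450 hp


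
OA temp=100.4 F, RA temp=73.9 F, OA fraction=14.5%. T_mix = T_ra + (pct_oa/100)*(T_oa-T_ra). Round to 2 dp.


T_mix = 73.9 + (14.5/100)*(100.4-73.9) = 77.74 F

77.74 F


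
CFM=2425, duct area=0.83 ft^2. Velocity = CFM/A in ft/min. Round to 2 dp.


V = 2425 / 0.83 = 2921.69 ft/min

2921.69 ft/min


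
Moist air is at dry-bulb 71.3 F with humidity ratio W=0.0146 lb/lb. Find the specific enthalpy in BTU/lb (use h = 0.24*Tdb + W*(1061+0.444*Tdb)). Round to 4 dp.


h = 0.24*71.3 + 0.0146*(1061+0.444*71.3) = 33.0648 BTU/lb

33.0648 BTU/lb


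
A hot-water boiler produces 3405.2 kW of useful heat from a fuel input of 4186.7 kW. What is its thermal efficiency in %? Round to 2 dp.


eta = (3405.2/4186.7)*100 = 81.33 %

81.33 %


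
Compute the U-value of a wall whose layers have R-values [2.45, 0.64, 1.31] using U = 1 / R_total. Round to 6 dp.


R_total = 2.45 + 0.64 + 1.31 = 4.40
U = 1/4.40 = 0.227273

0.227273


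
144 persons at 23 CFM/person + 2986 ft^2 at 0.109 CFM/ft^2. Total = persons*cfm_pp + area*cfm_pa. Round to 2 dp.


Total = 144*23 + 2986*0.109 = 3637.47 CFM

3637.47 CFM


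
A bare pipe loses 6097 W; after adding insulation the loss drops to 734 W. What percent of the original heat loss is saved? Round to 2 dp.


Savings = ((6097-734)/6097)*100 = 87.96 %

87.96 %


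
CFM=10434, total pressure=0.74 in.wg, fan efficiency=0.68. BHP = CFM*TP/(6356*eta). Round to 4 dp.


BHP = 10434 * 0.74 / (6356 * 0.68) = 1.7864 hp

1.7864 hp


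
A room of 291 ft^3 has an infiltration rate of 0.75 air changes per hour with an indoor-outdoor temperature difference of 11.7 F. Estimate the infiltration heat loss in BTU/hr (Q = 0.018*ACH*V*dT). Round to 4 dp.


Q = 0.018 * 0.75 * 291 * 11.7 = 45.9635 BTU/hr

45.9635 BTU/hr


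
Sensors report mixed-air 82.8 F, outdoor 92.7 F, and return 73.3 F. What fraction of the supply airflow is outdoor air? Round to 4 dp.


frac = (82.8 - 73.3) / (92.7 - 73.3) = 0.4897

0.4897


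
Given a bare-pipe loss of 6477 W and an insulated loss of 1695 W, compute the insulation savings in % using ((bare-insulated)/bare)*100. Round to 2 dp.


Savings = ((6477-1695)/6477)*100 = 73.83 %

73.83 %


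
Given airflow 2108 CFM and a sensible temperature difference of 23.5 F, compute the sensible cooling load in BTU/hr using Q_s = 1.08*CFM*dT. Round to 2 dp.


Q = 1.08 * 2108 * 23.5 = 53501.04 BTU/hr

53501.04 BTU/hr


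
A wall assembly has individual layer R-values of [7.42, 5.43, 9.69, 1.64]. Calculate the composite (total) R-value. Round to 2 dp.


R_total = 7.42 + 5.43 + 9.69 + 1.64 = 24.18

24.18


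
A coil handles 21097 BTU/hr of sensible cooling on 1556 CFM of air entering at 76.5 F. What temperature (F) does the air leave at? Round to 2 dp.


dT = 21097/(1.08*1556) = 12.5542
T_leave = 76.5 - 12.5542 = 63.95 F

63.95 F


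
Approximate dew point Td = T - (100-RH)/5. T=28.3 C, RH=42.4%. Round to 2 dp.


Td = 28.3 - (100-42.4)/5 = 16.78 C

16.78 C


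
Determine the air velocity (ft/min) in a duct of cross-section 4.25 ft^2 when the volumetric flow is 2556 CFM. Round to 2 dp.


V = 2556 / 4.25 = 601.41 ft/min

601.41 ft/min


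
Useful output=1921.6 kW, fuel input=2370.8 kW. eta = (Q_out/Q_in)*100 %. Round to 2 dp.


eta = (1921.6/2370.8)*100 = 81.05 %

81.05 %


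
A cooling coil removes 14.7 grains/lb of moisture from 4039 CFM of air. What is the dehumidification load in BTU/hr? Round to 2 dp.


Q = 0.68 * 4039 * 14.7 = 40373.84 BTU/hr

40373.84 BTU/hr


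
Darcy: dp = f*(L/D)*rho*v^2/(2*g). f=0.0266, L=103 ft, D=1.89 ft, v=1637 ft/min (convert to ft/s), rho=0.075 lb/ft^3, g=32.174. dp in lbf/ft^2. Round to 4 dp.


v_fps = 1637/60 = 27.2833 ft/s
dp = 0.0266*(103/1.89)*0.075*27.2833^2/(2*32.174) = 1.2577 lbf/ft^2

1.2577 lbf/ft^2


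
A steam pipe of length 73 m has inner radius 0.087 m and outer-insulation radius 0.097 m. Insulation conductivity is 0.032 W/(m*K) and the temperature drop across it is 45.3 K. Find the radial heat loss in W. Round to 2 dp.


Q = 2*pi*0.032*73*45.3/ln(0.097/0.087) = 6110.98 W

6110.98 W


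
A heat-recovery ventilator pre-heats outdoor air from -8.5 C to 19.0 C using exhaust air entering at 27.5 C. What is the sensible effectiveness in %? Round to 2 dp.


eff = (19.0-(-8.5))/(27.5-(-8.5))*100 = 76.39 %

76.39 %


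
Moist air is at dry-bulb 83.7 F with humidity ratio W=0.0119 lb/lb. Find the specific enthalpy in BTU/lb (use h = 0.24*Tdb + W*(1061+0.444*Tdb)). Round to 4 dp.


h = 0.24*83.7 + 0.0119*(1061+0.444*83.7) = 33.1561 BTU/lb

33.1561 BTU/lb


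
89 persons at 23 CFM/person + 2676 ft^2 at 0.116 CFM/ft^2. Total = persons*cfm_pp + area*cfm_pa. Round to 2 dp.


Total = 89*23 + 2676*0.116 = 2357.42 CFM

2357.42 CFM


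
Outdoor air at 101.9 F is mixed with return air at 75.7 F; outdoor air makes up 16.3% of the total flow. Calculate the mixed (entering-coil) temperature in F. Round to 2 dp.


T_mix = 75.7 + (16.3/100)*(101.9-75.7) = 79.97 F

79.97 F


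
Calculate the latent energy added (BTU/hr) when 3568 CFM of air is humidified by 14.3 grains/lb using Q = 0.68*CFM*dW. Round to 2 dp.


Q = 0.68 * 3568 * 14.3 = 34695.23 BTU/hr

34695.23 BTU/hr


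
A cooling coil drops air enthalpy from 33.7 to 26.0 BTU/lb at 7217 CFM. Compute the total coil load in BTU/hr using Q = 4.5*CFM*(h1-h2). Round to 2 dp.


Q = 4.5 * 7217 * (33.7 - 26.0) = 250069.05 BTU/hr

250069.05 BTU/hr


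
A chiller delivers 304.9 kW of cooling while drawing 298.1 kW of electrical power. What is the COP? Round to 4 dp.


COP = 304.9 / 298.1 = 1.0228

1.0228


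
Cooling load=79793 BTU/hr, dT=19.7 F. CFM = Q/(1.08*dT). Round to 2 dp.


CFM = 79793 / (1.08 * 19.7) = 3750.38

3750.38 CFM


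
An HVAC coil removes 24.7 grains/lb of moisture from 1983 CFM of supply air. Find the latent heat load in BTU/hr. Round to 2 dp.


Q = 0.68 * 1983 * 24.7 = 33306.47 BTU/hr

33306.47 BTU/hr


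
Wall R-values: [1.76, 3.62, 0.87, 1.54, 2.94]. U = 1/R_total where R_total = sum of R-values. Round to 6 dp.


R_total = 1.76 + 3.62 + 0.87 + 1.54 + 2.94 = 10.73
U = 1/10.73 = 0.093197

0.093197


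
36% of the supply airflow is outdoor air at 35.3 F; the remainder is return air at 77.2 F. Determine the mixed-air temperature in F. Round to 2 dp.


T_mix = 0.36*35.3 + 0.64*77.2 = 62.12 F

62.12 F


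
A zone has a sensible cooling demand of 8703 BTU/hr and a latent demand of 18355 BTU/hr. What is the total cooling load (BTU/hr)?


Qt = 8703 + 18355 = 27058 BTU/hr

27058 BTU/hr


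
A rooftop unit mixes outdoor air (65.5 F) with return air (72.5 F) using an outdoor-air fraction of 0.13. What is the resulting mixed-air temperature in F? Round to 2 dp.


T_mix = 0.13*65.5 + 0.87*72.5 = 71.59 F

71.59 F


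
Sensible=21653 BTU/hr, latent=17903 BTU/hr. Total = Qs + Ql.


Qt = 21653 + 17903 = 39556 BTU/hr

39556 BTU/hr


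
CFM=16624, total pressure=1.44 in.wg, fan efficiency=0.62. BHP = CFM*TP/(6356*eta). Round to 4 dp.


BHP = 16624 * 1.44 / (6356 * 0.62) = 6.0747 hp

6.0747 hp


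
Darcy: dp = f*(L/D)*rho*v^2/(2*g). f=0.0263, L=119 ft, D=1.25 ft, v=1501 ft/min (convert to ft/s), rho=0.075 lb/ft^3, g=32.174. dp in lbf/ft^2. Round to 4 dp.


v_fps = 1501/60 = 25.0167 ft/s
dp = 0.0263*(119/1.25)*0.075*25.0167^2/(2*32.174) = 1.8263 lbf/ft^2

1.8263 lbf/ft^2


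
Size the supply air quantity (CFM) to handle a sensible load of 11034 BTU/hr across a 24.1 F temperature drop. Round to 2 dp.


CFM = 11034 / (1.08 * 24.1) = 423.93

423.93 CFM


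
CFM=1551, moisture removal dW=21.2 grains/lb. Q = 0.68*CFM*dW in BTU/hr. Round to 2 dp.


Q = 0.68 * 1551 * 21.2 = 22359.22 BTU/hr

22359.22 BTU/hr


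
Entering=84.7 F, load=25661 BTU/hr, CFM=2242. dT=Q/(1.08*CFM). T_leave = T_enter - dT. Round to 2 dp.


dT = 25661/(1.08*2242) = 10.5978
T_leave = 84.7 - 10.5978 = 74.10 F

74.10 F


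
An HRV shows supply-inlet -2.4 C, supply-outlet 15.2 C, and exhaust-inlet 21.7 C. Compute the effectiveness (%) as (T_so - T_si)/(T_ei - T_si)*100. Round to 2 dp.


eff = (15.2-(-2.4))/(21.7-(-2.4))*100 = 73.03 %

73.03 %


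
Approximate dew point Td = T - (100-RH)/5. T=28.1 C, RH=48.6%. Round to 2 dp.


Td = 28.1 - (100-48.6)/5 = 17.82 C

17.82 C


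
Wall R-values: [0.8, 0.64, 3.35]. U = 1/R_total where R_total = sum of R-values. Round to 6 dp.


R_total = 0.8 + 0.64 + 3.35 = 4.79
U = 1/4.79 = 0.208768

0.208768


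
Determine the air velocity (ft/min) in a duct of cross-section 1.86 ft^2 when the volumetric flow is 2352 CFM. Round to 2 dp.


V = 2352 / 1.86 = 1264.52 ft/min

1264.52 ft/min


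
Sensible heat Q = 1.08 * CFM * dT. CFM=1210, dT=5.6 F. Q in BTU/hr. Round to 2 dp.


Q = 1.08 * 1210 * 5.6 = 7318.08 BTU/hr

7318.08 BTU/hr


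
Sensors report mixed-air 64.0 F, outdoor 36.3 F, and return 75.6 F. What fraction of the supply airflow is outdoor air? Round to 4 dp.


frac = (64.0 - 75.6) / (36.3 - 75.6) = 0.2952

0.2952


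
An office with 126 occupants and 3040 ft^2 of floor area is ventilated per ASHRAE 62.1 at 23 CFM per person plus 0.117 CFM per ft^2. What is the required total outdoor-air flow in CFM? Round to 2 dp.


Total = 126*23 + 3040*0.117 = 3253.68 CFM

3253.68 CFM


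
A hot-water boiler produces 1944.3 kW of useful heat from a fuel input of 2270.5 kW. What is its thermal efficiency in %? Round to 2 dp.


eta = (1944.3/2270.5)*100 = 85.63 %

85.63 %


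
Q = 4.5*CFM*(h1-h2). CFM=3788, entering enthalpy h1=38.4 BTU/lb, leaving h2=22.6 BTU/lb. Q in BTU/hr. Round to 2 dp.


Q = 4.5 * 3788 * (38.4 - 22.6) = 269326.80 BTU/hr

269326.80 BTU/hr


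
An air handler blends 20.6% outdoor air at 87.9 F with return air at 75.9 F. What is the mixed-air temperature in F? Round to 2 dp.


T_mix = 75.9 + (20.6/100)*(87.9-75.9) = 78.37 F

78.37 F


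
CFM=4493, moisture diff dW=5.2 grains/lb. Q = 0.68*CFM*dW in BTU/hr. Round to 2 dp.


Q = 0.68 * 4493 * 5.2 = 15887.25 BTU/hr

15887.25 BTU/hr


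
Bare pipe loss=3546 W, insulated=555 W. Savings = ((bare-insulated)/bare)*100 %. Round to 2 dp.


Savings = ((3546-555)/3546)*100 = 84.35 %

84.35 %


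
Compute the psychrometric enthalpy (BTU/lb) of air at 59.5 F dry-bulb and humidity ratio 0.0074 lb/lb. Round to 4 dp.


h = 0.24*59.5 + 0.0074*(1061+0.444*59.5) = 22.3269 BTU/lb

22.3269 BTU/lb


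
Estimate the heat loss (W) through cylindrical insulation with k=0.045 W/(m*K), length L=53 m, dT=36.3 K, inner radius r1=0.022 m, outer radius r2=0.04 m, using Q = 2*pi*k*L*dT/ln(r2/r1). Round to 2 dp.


Q = 2*pi*0.045*53*36.3/ln(0.04/0.022) = 909.90 W

909.90 W


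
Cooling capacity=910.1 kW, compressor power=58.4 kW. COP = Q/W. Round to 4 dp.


COP = 910.1 / 58.4 = 15.5839

15.5839


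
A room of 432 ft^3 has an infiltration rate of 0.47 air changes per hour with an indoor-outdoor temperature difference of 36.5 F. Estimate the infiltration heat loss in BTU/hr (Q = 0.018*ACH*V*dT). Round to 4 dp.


Q = 0.018 * 0.47 * 432 * 36.5 = 133.3973 BTU/hr

133.3973 BTU/hr


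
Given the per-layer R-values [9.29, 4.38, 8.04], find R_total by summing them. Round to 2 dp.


R_total = 9.29 + 4.38 + 8.04 = 21.71

21.71


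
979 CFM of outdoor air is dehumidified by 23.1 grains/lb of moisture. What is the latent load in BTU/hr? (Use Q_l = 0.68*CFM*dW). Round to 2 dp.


Q = 0.68 * 979 * 23.1 = 15378.13 BTU/hr

15378.13 BTU/hr


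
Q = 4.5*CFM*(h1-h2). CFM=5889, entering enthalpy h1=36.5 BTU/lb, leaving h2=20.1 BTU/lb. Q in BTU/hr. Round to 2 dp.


Q = 4.5 * 5889 * (36.5 - 20.1) = 434608.20 BTU/hr

434608.20 BTU/hr


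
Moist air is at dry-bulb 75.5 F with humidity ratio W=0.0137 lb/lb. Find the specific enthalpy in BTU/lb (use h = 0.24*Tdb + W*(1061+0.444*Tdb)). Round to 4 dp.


h = 0.24*75.5 + 0.0137*(1061+0.444*75.5) = 33.1150 BTU/lb

33.1150 BTU/lb


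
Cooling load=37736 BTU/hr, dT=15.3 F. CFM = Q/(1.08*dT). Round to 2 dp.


CFM = 37736 / (1.08 * 15.3) = 2283.71

2283.71 CFM


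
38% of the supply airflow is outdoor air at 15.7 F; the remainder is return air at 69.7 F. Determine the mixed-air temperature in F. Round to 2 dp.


T_mix = 0.38*15.7 + 0.62*69.7 = 49.18 F

49.18 F


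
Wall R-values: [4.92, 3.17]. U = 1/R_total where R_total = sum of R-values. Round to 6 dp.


R_total = 4.92 + 3.17 = 8.09
U = 1/8.09 = 0.123609

0.123609


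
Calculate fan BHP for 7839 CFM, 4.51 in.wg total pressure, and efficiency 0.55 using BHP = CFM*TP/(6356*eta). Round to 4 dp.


BHP = 7839 * 4.51 / (6356 * 0.55) = 10.1132 hp

10.1132 hp


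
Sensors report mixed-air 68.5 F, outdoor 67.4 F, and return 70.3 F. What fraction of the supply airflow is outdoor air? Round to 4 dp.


frac = (68.5 - 70.3) / (67.4 - 70.3) = 0.6207

0.6207


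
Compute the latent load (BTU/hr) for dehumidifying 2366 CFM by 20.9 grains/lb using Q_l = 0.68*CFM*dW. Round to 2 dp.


Q = 0.68 * 2366 * 20.9 = 33625.59 BTU/hr

33625.59 BTU/hr


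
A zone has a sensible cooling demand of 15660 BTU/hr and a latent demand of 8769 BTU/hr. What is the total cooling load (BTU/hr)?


Qt = 15660 + 8769 = 24429 BTU/hr

24429 BTU/hr


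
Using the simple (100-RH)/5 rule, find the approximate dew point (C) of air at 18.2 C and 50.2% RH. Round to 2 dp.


Td = 18.2 - (100-50.2)/5 = 8.24 C

8.24 C


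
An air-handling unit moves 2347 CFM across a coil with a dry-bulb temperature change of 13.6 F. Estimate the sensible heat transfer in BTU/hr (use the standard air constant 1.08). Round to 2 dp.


Q = 1.08 * 2347 * 13.6 = 34472.74 BTU/hr

34472.74 BTU/hr


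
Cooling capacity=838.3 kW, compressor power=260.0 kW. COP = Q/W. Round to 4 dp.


COP = 838.3 / 260.0 = 3.2242

3.2242


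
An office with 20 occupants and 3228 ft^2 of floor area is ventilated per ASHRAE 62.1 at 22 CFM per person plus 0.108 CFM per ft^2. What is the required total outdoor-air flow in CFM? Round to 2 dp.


Total = 20*22 + 3228*0.108 = 788.62 CFM

788.62 CFM


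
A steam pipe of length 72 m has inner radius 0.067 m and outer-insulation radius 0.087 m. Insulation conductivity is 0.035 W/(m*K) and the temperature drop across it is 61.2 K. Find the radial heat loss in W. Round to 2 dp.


Q = 2*pi*0.035*72*61.2/ln(0.087/0.067) = 3709.65 W

3709.65 W


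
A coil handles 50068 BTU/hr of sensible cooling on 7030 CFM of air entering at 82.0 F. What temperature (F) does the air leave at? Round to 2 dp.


dT = 50068/(1.08*7030) = 6.5945
T_leave = 82.0 - 6.5945 = 75.41 F

75.41 F


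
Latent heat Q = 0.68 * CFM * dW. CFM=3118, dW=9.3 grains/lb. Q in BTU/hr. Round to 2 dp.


Q = 0.68 * 3118 * 9.3 = 19718.23 BTU/hr

19718.23 BTU/hr


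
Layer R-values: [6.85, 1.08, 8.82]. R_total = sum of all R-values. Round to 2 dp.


R_total = 6.85 + 1.08 + 8.82 = 16.75

16.75


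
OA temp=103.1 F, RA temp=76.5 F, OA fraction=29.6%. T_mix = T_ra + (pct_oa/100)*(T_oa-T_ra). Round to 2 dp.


T_mix = 76.5 + (29.6/100)*(103.1-76.5) = 84.37 F

84.37 F


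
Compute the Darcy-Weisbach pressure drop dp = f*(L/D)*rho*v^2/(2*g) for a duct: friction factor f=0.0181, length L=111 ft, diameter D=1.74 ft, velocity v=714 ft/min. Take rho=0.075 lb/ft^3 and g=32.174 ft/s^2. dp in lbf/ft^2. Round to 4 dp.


v_fps = 714/60 = 11.9 ft/s
dp = 0.0181*(111/1.74)*0.075*11.9^2/(2*32.174) = 0.1906 lbf/ft^2

0.1906 lbf/ft^2


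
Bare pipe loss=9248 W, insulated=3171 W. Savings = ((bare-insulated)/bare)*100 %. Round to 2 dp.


Savings = ((9248-3171)/9248)*100 = 65.71 %

65.71 %


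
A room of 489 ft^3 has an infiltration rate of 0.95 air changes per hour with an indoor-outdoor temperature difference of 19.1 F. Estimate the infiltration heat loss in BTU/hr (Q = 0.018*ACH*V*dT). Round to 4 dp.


Q = 0.018 * 0.95 * 489 * 19.1 = 159.7123 BTU/hr

159.7123 BTU/hr


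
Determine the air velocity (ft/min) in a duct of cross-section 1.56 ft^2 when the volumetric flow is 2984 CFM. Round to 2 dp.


V = 2984 / 1.56 = 1912.82 ft/min

1912.82 ft/min


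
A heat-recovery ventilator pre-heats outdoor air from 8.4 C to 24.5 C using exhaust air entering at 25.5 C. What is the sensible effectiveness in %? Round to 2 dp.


eff = (24.5-8.4)/(25.5-8.4)*100 = 94.15 %

94.15 %


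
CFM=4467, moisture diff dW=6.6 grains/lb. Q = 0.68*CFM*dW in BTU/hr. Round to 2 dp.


Q = 0.68 * 4467 * 6.6 = 20047.90 BTU/hr

20047.90 BTU/hr


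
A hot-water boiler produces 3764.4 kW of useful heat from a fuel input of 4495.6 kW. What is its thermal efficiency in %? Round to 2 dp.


eta = (3764.4/4495.6)*100 = 83.74 %

83.74 %


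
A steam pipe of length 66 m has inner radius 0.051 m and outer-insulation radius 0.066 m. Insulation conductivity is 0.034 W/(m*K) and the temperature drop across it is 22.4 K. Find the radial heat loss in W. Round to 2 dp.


Q = 2*pi*0.034*66*22.4/ln(0.066/0.051) = 1224.95 W

1224.95 W


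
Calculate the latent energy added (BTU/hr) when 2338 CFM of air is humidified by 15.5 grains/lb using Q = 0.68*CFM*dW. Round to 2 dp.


Q = 0.68 * 2338 * 15.5 = 24642.52 BTU/hr

24642.52 BTU/hr


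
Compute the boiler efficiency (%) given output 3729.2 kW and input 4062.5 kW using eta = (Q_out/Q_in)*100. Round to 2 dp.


eta = (3729.2/4062.5)*100 = 91.80 %

91.80 %


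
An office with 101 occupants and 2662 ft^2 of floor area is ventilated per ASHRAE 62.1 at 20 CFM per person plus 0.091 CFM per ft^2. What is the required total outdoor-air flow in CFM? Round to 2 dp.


Total = 101*20 + 2662*0.091 = 2262.24 CFM

2262.24 CFM


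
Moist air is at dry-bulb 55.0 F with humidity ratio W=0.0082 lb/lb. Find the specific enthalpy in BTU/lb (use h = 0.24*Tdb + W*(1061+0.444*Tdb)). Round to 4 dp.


h = 0.24*55.0 + 0.0082*(1061+0.444*55.0) = 22.1004 BTU/lb

22.1004 BTU/lb


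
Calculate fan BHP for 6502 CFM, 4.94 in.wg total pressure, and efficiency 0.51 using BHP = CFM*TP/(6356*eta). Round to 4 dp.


BHP = 6502 * 4.94 / (6356 * 0.51) = 9.9088 hp

9.9088 hp


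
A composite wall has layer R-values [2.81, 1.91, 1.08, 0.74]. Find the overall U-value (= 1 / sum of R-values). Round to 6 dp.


R_total = 2.81 + 1.91 + 1.08 + 0.74 = 6.54
U = 1/6.54 = 0.152905

0.152905


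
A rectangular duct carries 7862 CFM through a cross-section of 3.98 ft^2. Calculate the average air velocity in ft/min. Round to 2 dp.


V = 7862 / 3.98 = 1975.38 ft/min

1975.38 ft/min


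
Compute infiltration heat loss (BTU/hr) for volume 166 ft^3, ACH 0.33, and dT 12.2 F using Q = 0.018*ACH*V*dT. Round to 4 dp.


Q = 0.018 * 0.33 * 166 * 12.2 = 12.0297 BTU/hr

12.0297 BTU/hr


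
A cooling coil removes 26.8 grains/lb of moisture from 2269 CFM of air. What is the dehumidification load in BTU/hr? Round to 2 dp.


Q = 0.68 * 2269 * 26.8 = 41350.26 BTU/hr

41350.26 BTU/hr


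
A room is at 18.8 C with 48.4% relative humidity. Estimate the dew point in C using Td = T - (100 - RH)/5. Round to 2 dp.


Td = 18.8 - (100-48.4)/5 = 8.48 C

8.48 C


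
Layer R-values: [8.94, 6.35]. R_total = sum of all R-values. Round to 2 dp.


R_total = 8.94 + 6.35 = 15.29

15.29


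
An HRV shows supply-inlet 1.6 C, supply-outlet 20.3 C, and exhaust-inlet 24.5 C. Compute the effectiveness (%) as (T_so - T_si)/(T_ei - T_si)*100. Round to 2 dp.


eff = (20.3-1.6)/(24.5-1.6)*100 = 81.66 %

81.66 %


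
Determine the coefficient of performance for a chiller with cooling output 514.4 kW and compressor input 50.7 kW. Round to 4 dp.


COP = 514.4 / 50.7 = 10.1460

10.1460
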